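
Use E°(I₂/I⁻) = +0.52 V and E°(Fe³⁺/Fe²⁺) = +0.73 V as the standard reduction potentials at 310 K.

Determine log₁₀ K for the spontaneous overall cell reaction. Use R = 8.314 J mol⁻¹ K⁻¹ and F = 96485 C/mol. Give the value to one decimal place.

Cathode: Fe³⁺/Fe²⁺; anode: I₂/I⁻. E°cell = (+0.73) − (+0.52) = +0.21 V, with n = 2.
ΔG° = −nFE° = −RT ln K, so ln K = nFE°/(RT) = (2)(96485)(+0.21) / ((8.314)(310)) = 15.723.
log₁₀ K = 15.723 / ln 10 = 6.8.

6.8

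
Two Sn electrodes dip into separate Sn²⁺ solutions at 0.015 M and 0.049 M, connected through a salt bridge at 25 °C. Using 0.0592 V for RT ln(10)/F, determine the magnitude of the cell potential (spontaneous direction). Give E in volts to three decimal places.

+0.015 V

For a concentration cell E°cell = 0. The 0.049 M side is the cathode (reduction is favoured where [Sn²⁺] is higher).
With n = 2, E = −(0.0592/2) log([Sn²⁺]ₐₙ/[Sn²⁺]꜀ₐₜ) = −(0.0592/2) log(0.015/0.049) = −(0.0592/2)(-0.514) = +0.015 V.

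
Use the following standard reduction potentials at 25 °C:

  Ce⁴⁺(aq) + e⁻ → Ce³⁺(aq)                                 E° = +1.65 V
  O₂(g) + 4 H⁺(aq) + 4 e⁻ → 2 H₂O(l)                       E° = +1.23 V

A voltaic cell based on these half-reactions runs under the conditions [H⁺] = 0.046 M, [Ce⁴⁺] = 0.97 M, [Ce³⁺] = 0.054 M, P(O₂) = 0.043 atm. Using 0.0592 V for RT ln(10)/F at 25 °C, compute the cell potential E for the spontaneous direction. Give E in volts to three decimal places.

+0.594 V

Ce⁴⁺/Ce³⁺ is the cathode (higher E°), O₂/H₂O the anode: E°cell = +1.65 − (+1.23) = +0.42 V, n = 4.
Overall: 4 Ce⁴⁺(aq) + 2 H₂O(l) → 4 Ce³⁺(aq) + O₂(g) + 4 H⁺(aq)
Q = [Ce³⁺]^4·P(O₂)·[H⁺]^4 / ([Ce⁴⁺]^4); log Q = -11.733.
E = E° − (0.0592/n) log Q = +0.42 − (0.0592/4)(-11.733) = +0.594 V.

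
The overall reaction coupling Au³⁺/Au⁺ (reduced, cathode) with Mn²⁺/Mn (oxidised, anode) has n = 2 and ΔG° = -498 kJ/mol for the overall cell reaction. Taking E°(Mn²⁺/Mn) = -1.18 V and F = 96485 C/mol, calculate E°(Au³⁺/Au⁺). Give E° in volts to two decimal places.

+1.40 V

E°cell = −ΔG°/(nF) = −(-498×10³)/((2)(96485)) = +2.581 V.
Since Au³⁺/Au⁺ is the cathode and Mn²⁺/Mn the anode, E°cell = E°(Au³⁺/Au⁺) − E°(Mn²⁺/Mn).
So E°(Au³⁺/Au⁺) = E°cell + E°(Mn²⁺/Mn) = +2.581 + (-1.18) = +1.40 V.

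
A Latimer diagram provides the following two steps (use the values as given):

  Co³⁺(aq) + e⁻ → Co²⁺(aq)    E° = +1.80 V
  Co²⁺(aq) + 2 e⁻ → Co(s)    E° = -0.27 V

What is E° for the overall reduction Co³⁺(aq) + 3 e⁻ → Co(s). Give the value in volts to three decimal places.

Standard free energies of sequential steps add: ΔG°₃ = ΔG°₁ + ΔG°₂, so n₃E°₃ = n₁E°₁ + n₂E°₂.
E°₃ = (1×+1.80 + 2×-0.27) / 3 = (+1.260) / 3 = +0.420 V.

+0.420 V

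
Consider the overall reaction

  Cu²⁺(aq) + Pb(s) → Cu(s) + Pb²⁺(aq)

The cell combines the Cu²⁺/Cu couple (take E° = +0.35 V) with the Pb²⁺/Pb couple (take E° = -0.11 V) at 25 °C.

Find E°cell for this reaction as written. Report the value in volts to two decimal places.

The Cu²⁺/Cu couple has the higher reduction potential, so it is the cathode; Pb²⁺/Pb is oxidised at the anode.
E°cell = E°(cathode) − E°(anode) = (+0.35) − (-0.11) = +0.46 V.

+0.46 V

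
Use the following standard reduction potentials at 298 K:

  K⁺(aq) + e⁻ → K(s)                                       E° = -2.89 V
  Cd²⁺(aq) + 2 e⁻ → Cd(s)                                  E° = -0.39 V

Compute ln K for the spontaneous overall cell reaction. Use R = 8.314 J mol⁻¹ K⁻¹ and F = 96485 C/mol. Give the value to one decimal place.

194.7

Cathode: Cd²⁺/Cd; anode: K⁺/K. E°cell = (-0.39) − (-2.89) = +2.50 V, with n = 2.
ΔG° = −nFE° = −RT ln K, so ln K = nFE°/(RT) = (2)(96485)(+2.50) / ((8.314)(298)) = 194.717.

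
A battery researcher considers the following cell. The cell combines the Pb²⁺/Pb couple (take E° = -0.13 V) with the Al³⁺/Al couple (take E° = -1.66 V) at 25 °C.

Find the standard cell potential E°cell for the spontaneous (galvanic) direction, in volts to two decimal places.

+1.53 V

The Pb²⁺/Pb couple has the higher reduction potential, so it is the cathode; Al³⁺/Al is oxidised at the anode.
E°cell = E°(cathode) − E°(anode) = (-0.13) − (-1.66) = +1.53 V.
Since E°cell > 0, the reaction is spontaneous under standard conditions.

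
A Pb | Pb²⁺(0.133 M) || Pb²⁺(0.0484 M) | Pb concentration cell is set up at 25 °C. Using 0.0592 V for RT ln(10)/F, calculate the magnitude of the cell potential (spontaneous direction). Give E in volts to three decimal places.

For a concentration cell E°cell = 0. The 0.133 M side is the cathode (reduction is favoured where [Pb²⁺] is higher).
With n = 2, E = −(0.0592/2) log([Pb²⁺]ₐₙ/[Pb²⁺]꜀ₐₜ) = −(0.0592/2) log(0.0484/0.133) = −(0.0592/2)(-0.439) = +0.013 V.

+0.013 V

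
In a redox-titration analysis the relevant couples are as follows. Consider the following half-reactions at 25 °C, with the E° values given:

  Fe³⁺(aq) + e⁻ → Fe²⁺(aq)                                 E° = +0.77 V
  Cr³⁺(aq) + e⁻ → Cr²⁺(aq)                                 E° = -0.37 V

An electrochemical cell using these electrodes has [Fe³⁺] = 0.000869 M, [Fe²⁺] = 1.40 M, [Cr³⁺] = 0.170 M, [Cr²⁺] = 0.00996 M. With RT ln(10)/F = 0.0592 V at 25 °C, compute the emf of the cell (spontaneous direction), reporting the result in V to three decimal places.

Fe³⁺/Fe²⁺ is the cathode (higher E°), Cr³⁺/Cr²⁺ the anode: E°cell = +0.77 − (-0.37) = +1.14 V, n = 1.
Overall: Fe³⁺(aq) + Cr²⁺(aq) → Fe²⁺(aq) + Cr³⁺(aq)
Q = [Fe²⁺]·[Cr³⁺] / ([Fe³⁺]·[Cr²⁺]); log Q = 4.439.
E = E° − (0.0592/n) log Q = +1.14 − (0.0592/1)(4.439) = +0.877 V.

+0.877 V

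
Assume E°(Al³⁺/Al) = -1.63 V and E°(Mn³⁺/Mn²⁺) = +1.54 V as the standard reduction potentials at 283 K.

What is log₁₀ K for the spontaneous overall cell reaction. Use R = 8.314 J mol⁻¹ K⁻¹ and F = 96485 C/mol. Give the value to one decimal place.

Cathode: Mn³⁺/Mn²⁺; anode: Al³⁺/Al. E°cell = (+1.54) − (-1.63) = +3.17 V, with n = 3.
ΔG° = −nFE° = −RT ln K, so ln K = nFE°/(RT) = (3)(96485)(+3.17) / ((8.314)(283)) = 389.981.
log₁₀ K = 389.981 / ln 10 = 169.4.

169.4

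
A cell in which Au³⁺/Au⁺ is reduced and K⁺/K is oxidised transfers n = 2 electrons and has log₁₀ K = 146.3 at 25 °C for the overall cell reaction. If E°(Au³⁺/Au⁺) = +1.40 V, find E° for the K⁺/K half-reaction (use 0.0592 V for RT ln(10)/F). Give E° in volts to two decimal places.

-2.93 V

E°cell = (0.0592/n)·log K = (0.0592/2)(146.3) = +4.330 V.
Since Au³⁺/Au⁺ is the cathode and K⁺/K the anode, E°cell = E°(Au³⁺/Au⁺) − E°(K⁺/K).
So E°(K⁺/K) = E°(Au³⁺/Au⁺) − E°cell = (+1.40) − (+4.330) = -2.93 V.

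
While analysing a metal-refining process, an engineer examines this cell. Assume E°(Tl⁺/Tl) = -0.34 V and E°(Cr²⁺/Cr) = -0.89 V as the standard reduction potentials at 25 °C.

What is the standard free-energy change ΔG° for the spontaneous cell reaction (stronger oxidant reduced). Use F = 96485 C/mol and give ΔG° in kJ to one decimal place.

Tl⁺/Tl (E° = -0.34 V) is the cathode; Cr²⁺/Cr (E° = -0.89 V) is the anode, so E°cell = +0.55 V.
Balancing electrons gives n = 2 (lcm of 1 and 2).
ΔG° = −nFE° = −(2)(96485)(+0.55) = -106,134 J = -106.1 kJ.

-106.1 kJ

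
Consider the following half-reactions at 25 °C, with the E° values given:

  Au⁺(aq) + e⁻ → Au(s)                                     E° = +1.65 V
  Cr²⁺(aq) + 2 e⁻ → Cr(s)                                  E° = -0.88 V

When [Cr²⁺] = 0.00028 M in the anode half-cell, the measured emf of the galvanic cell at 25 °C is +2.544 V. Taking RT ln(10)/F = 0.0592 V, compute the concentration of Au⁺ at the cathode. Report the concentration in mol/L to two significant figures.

0.029 M

Au⁺/Au is the cathode, Cr²⁺/Cr the anode: E°cell = +2.53 V, n = 2.
Overall reaction: 2 Au⁺(aq) + Cr(s) → 2 Au(s) + Cr²⁺(aq); Q = [Cr²⁺]^1/[Au⁺]^2.
From E = E° − (0.0592/n) log Q: log Q = (E° − E)·n/0.0592 = (+2.53 − (+2.544))·2/0.0592 = -0.4730.
So 2·log[Au⁺] = 1·log(0.00028) − log Q = -3.5528 − (-0.4730) = -3.0798; log[Au⁺] = -3.0798 / 2 = -1.5399; [Au⁺] = 10^(-1.5399) ≈ 0.029 M.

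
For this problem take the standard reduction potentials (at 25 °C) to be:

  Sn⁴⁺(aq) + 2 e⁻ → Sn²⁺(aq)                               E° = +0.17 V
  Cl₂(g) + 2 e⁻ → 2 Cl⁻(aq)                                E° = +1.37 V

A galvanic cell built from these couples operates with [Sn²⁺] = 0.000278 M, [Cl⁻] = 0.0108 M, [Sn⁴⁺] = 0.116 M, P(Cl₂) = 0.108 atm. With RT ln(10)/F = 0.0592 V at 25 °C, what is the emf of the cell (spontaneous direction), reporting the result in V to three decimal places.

Cl₂/Cl⁻ is the cathode (higher E°), Sn⁴⁺/Sn²⁺ the anode: E°cell = +1.37 − (+0.17) = +1.20 V, n = 2.
Overall: Cl₂(g) + Sn²⁺(aq) → 2 Cl⁻(aq) + Sn⁴⁺(aq)
Q = [Cl⁻]^2·[Sn⁴⁺] / (P(Cl₂)·[Sn²⁺]); log Q = -0.346.
E = E° − (0.0592/n) log Q = +1.20 − (0.0592/2)(-0.346) = +1.210 V.

+1.210 V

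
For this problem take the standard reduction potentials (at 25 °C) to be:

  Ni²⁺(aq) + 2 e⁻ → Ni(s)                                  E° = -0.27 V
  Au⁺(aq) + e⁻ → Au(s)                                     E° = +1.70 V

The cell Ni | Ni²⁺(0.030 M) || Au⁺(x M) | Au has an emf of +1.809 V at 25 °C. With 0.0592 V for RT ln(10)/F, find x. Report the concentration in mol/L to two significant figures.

0.00033 M

Au⁺/Au is the cathode, Ni²⁺/Ni the anode: E°cell = +1.97 V, n = 2.
Overall reaction: 2 Au⁺(aq) + Ni(s) → 2 Au(s) + Ni²⁺(aq); Q = [Ni²⁺]^1/[Au⁺]^2.
From E = E° − (0.0592/n) log Q: log Q = (E° − E)·n/0.0592 = (+1.97 − (+1.809))·2/0.0592 = 5.4392.
So 2·log[Au⁺] = 1·log(0.03) − log Q = -1.5229 − (5.4392) = -6.9621; log[Au⁺] = -6.9621 / 2 = -3.4811; [Au⁺] = 10^(-3.4811) ≈ 0.00033 M.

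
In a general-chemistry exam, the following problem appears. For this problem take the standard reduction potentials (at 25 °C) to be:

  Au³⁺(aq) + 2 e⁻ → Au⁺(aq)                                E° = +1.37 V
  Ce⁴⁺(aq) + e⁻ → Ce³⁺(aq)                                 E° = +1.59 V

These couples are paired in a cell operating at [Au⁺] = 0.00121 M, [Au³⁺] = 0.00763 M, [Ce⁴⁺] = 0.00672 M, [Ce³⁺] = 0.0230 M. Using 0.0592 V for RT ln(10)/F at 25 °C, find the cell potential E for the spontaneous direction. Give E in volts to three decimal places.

Ce⁴⁺/Ce³⁺ is the cathode (higher E°), Au³⁺/Au⁺ the anode: E°cell = +1.59 − (+1.37) = +0.22 V, n = 2.
Overall: 2 Ce⁴⁺(aq) + Au⁺(aq) → 2 Ce³⁺(aq) + Au³⁺(aq)
Q = [Ce³⁺]^2·[Au³⁺] / ([Ce⁴⁺]^2·[Au⁺]); log Q = 1.868.
E = E° − (0.0592/n) log Q = +0.22 − (0.0592/2)(1.868) = +0.165 V.

+0.165 V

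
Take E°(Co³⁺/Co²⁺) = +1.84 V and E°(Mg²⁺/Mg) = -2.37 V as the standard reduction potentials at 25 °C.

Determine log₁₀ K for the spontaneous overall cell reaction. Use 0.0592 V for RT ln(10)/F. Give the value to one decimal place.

Cathode: Co³⁺/Co²⁺; anode: Mg²⁺/Mg. E°cell = +4.21 V, n = 2.
log K = nE°cell / 0.0592 = (2)(+4.21) / 0.0592 = 142.2.

142.2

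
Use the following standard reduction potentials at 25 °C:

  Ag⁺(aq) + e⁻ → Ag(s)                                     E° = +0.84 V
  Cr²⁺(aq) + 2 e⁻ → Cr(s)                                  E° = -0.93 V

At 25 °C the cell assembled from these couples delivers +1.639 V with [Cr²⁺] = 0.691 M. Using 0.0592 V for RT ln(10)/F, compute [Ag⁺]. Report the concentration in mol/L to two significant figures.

Ag⁺/Ag is the cathode, Cr²⁺/Cr the anode: E°cell = +1.77 V, n = 2.
Overall reaction: 2 Ag⁺(aq) + Cr(s) → 2 Ag(s) + Cr²⁺(aq); Q = [Cr²⁺]^1/[Ag⁺]^2.
From E = E° − (0.0592/n) log Q: log Q = (E° − E)·n/0.0592 = (+1.77 − (+1.639))·2/0.0592 = 4.4257.
So 2·log[Ag⁺] = 1·log(0.691) − log Q = -0.1605 − (4.4257) = -4.5862; log[Ag⁺] = -4.5862 / 2 = -2.2931; [Ag⁺] = 10^(-2.2931) ≈ 0.0051 M.

0.0051 M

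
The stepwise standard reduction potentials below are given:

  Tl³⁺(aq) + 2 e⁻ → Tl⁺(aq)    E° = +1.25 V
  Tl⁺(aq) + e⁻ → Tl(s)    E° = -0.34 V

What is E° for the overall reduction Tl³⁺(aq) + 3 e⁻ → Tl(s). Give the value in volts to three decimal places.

+0.720 V

Adding the free-energy changes (−nFE°) of the two steps gives −n₃FE°₃ = −n₁FE°₁ − n₂FE°₂.
E°₃ = (2×+1.25 + 1×-0.34) / 3 = (+2.160) / 3 = +0.720 V.
E° values themselves are not directly additive — weighting by electron count is essential.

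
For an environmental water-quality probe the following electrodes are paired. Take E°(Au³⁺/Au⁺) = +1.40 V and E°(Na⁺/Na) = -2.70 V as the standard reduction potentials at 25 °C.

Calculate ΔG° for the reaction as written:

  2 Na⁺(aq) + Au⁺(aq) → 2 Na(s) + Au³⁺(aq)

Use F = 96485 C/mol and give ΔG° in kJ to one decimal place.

+791.2 kJ

As written, Na⁺/Na is reduced (cathode) and Au³⁺/Au⁺ is oxidised (anode), so E°cell = (-2.70) − (+1.40) = -4.10 V.
Balancing electrons gives n = 2.
ΔG° = −nFE° = −(2)(96485)(-4.10) = 791,177 J = +791.2 kJ.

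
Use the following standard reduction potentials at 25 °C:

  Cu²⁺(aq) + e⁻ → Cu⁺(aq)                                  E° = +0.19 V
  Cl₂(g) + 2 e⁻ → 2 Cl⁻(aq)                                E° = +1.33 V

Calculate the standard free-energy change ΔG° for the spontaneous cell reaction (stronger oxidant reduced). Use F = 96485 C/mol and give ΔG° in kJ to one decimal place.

Cl₂/Cl⁻ (E° = +1.33 V) is the cathode; Cu²⁺/Cu⁺ (E° = +0.19 V) is the anode, so E°cell = +1.14 V.
Balancing electrons gives n = 2 (lcm of 2 and 1).
ΔG° = −nFE° = −(2)(96485)(+1.14) = -219,986 J = -220.0 kJ.

-220.0 kJ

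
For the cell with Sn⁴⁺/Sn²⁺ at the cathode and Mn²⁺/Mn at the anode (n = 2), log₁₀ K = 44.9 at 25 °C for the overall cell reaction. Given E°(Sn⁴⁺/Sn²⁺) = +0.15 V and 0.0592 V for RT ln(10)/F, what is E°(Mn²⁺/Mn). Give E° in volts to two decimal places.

-1.18 V

E°cell = (0.0592/n)·log K = (0.0592/2)(44.9) = +1.329 V.
Since Sn⁴⁺/Sn²⁺ is the cathode and Mn²⁺/Mn the anode, E°cell = E°(Sn⁴⁺/Sn²⁺) − E°(Mn²⁺/Mn).
So E°(Mn²⁺/Mn) = E°(Sn⁴⁺/Sn²⁺) − E°cell = (+0.15) − (+1.329) = -1.18 V.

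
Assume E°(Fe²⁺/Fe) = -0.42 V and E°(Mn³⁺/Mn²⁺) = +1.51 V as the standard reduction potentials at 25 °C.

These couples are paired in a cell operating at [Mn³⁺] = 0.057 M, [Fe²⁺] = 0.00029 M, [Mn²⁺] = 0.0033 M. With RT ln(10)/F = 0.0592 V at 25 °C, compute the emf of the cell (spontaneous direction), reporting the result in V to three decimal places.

+2.108 V

Mn³⁺/Mn²⁺ is the cathode (higher E°), Fe²⁺/Fe the anode: E°cell = +1.51 − (-0.42) = +1.93 V, n = 2.
Overall: 2 Mn³⁺(aq) + Fe(s) → 2 Mn²⁺(aq) + Fe²⁺(aq)
Q = [Mn²⁺]^2·[Fe²⁺] / ([Mn³⁺]^2); log Q = -6.012.
E = E° − (0.0592/n) log Q = +1.93 − (0.0592/2)(-6.012) = +2.108 V.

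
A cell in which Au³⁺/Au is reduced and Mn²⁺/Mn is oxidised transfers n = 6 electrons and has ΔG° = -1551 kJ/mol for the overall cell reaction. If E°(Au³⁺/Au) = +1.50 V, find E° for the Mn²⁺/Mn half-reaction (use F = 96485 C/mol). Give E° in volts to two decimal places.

E°cell = −ΔG°/(nF) = −(-1551×10³)/((6)(96485)) = +2.679 V.
Since Au³⁺/Au is the cathode and Mn²⁺/Mn the anode, E°cell = E°(Au³⁺/Au) − E°(Mn²⁺/Mn).
So E°(Mn²⁺/Mn) = E°(Au³⁺/Au) − E°cell = (+1.50) − (+2.679) = -1.18 V.

-1.18 V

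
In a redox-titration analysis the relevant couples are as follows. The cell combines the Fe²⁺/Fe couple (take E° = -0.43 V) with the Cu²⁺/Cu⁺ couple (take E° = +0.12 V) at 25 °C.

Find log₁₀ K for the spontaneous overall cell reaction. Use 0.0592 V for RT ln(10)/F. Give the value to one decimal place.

18.6

Cathode: Cu²⁺/Cu⁺; anode: Fe²⁺/Fe. E°cell = +0.55 V, n = 2.
log K = nE°cell / 0.0592 = (2)(+0.55) / 0.0592 = 18.6.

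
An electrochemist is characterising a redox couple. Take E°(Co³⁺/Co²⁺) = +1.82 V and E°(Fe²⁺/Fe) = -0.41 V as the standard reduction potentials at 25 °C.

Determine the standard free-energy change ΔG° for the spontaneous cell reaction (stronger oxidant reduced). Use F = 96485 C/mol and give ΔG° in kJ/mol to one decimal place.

Co³⁺/Co²⁺ (E° = +1.82 V) is the cathode; Fe²⁺/Fe (E° = -0.41 V) is the anode, so E°cell = +2.23 V.
Balancing electrons gives n = 2 (lcm of 1 and 2).
ΔG° = −nFE° = −(2)(96485)(+2.23) = -430,323 J = -430.3 kJ/mol.

-430.3 kJ/mol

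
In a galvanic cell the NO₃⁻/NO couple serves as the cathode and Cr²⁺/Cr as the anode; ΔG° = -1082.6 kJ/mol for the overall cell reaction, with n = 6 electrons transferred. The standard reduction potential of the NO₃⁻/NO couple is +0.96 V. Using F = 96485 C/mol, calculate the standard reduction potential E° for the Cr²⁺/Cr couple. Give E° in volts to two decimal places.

-0.91 V

E°cell = −ΔG°/(nF) = −(-1082.6×10³)/((6)(96485)) = +1.870 V.
Since NO₃⁻/NO is the cathode and Cr²⁺/Cr the anode, E°cell = E°(NO₃⁻/NO) − E°(Cr²⁺/Cr).
So E°(Cr²⁺/Cr) = E°(NO₃⁻/NO) − E°cell = (+0.96) − (+1.870) = -0.91 V.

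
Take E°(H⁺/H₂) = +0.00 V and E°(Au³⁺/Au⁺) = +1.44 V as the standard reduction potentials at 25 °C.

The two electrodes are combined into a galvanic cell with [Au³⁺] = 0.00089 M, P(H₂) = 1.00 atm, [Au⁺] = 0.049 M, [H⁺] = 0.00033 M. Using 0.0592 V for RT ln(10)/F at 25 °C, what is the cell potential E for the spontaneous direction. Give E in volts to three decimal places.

Au³⁺/Au⁺ is the cathode (higher E°), H⁺/H₂ the anode: E°cell = +1.44 − (+0.00) = +1.44 V, n = 2.
Overall: Au³⁺(aq) + H₂(g) → Au⁺(aq) + 2 H⁺(aq)
Q = [Au⁺]·[H⁺]^2 / ([Au³⁺]·P(H₂)); log Q = -5.222.
E = E° − (0.0592/n) log Q = +1.44 − (0.0592/2)(-5.222) = +1.595 V.

+1.595 V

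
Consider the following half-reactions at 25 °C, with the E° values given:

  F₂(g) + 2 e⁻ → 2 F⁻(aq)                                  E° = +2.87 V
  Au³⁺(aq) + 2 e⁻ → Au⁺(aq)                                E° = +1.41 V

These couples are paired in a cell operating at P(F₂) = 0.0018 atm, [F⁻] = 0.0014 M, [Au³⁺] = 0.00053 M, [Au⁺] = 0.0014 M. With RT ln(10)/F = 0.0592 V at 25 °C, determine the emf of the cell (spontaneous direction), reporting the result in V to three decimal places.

F₂/F⁻ is the cathode (higher E°), Au³⁺/Au⁺ the anode: E°cell = +2.87 − (+1.41) = +1.46 V, n = 2.
Overall: F₂(g) + Au⁺(aq) → 2 F⁻(aq) + Au³⁺(aq)
Q = [F⁻]^2·[Au³⁺] / (P(F₂)·[Au⁺]); log Q = -3.385.
E = E° − (0.0592/n) log Q = +1.46 − (0.0592/2)(-3.385) = +1.560 V.

+1.560 V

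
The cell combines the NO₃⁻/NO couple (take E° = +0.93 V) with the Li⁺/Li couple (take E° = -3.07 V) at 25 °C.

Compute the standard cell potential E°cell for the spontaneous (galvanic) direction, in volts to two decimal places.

The NO₃⁻/NO couple has the higher reduction potential, so it is the cathode; Li⁺/Li is oxidised at the anode.
E°cell = E°(cathode) − E°(anode) = (+0.93) − (-3.07) = +4.00 V.

+4.00 V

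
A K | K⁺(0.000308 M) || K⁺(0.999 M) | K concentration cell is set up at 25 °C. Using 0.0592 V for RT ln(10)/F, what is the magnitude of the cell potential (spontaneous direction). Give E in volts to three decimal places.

For a concentration cell E°cell = 0. The 0.999 M side is the cathode (reduction is favoured where [K⁺] is higher).
With n = 1, E = −(0.0592/1) log([K⁺]ₐₙ/[K⁺]꜀ₐₜ) = −(0.0592/1) log(0.000308/0.999) = −(0.0592/1)(-3.511) = +0.208 V.

+0.208 V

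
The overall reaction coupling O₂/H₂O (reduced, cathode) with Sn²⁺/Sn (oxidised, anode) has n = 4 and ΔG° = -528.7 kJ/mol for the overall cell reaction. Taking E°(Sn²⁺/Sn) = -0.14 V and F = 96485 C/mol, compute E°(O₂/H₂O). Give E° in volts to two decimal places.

+1.23 V

E°cell = −ΔG°/(nF) = −(-528.7×10³)/((4)(96485)) = +1.370 V.
Since O₂/H₂O is the cathode and Sn²⁺/Sn the anode, E°cell = E°(O₂/H₂O) − E°(Sn²⁺/Sn).
So E°(O₂/H₂O) = E°cell + E°(Sn²⁺/Sn) = +1.370 + (-0.14) = +1.23 V.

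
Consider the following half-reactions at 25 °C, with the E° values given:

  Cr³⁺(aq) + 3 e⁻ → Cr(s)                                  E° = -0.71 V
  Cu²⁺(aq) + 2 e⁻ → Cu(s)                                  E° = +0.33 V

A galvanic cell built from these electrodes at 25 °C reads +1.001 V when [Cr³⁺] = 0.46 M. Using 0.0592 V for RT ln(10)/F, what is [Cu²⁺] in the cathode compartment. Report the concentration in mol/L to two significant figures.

0.029 M

Cu²⁺/Cu is the cathode, Cr³⁺/Cr the anode: E°cell = +1.04 V, n = 6.
Overall reaction: 3 Cu²⁺(aq) + 2 Cr(s) → 3 Cu(s) + 2 Cr³⁺(aq); Q = [Cr³⁺]^2/[Cu²⁺]^3.
From E = E° − (0.0592/n) log Q: log Q = (E° − E)·n/0.0592 = (+1.04 − (+1.001))·6/0.0592 = 3.9527.
So 3·log[Cu²⁺] = 2·log(0.46) − log Q = -0.6745 − (3.9527) = -4.6272; log[Cu²⁺] = -4.6272 / 3 = -1.5424; [Cu²⁺] = 10^(-1.5424) ≈ 0.029 M.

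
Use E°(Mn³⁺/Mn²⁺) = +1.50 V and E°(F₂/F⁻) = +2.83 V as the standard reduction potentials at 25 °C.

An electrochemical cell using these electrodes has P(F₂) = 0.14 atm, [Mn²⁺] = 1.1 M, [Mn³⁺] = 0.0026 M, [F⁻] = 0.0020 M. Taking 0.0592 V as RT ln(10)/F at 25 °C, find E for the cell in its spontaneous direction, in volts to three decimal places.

F₂/F⁻ is the cathode (higher E°), Mn³⁺/Mn²⁺ the anode: E°cell = +2.83 − (+1.50) = +1.33 V, n = 2.
Overall: F₂(g) + 2 Mn²⁺(aq) → 2 F⁻(aq) + 2 Mn³⁺(aq)
Q = [F⁻]^2·[Mn³⁺]^2 / (P(F₂)·[Mn²⁺]^2); log Q = -9.797.
E = E° − (0.0592/n) log Q = +1.33 − (0.0592/2)(-9.797) = +1.620 V.

+1.620 V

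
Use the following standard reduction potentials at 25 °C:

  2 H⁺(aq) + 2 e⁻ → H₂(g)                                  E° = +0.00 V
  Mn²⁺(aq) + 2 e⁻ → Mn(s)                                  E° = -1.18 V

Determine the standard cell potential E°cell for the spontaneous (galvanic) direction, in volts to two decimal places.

+1.18 V

The H⁺/H₂ couple has the higher reduction potential, so it is the cathode; Mn²⁺/Mn is oxidised at the anode.
E°cell = E°(cathode) − E°(anode) = (+0.00) − (-1.18) = +1.18 V.
Since E°cell > 0, the reaction is spontaneous under standard conditions.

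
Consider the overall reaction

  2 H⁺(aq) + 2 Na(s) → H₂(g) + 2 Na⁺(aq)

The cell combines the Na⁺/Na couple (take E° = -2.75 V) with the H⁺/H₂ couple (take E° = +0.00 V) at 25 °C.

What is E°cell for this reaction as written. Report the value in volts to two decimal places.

+2.75 V

The H⁺/H₂ couple has the higher reduction potential, so it is the cathode; Na⁺/Na is oxidised at the anode.
E°cell = E°(cathode) − E°(anode) = (+0.00) − (-2.75) = +2.75 V.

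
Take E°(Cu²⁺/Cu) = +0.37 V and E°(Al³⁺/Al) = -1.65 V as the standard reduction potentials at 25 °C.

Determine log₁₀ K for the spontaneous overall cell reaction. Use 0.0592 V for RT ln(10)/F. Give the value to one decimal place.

Cathode: Cu²⁺/Cu; anode: Al³⁺/Al. E°cell = +2.02 V, n = 6.
log K = nE°cell / 0.0592 = (6)(+2.02) / 0.0592 = 204.7.

204.7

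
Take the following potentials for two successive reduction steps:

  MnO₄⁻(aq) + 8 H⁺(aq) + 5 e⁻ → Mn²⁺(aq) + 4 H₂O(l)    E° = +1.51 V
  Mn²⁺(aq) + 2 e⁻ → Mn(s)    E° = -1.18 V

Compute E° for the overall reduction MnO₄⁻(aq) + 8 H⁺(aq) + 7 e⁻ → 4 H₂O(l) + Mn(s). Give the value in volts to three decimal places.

Since ΔG° = −nFE° is additive over sequential reductions, n₃E°₃ = n₁E°₁ + n₂E°₂.
E°₃ = (5×+1.51 + 2×-1.18) / 7 = (+5.190) / 7 = +0.741 V.
Simply averaging or adding the two E° values would be wrong; the electron-weighted sum is required.

+0.741 V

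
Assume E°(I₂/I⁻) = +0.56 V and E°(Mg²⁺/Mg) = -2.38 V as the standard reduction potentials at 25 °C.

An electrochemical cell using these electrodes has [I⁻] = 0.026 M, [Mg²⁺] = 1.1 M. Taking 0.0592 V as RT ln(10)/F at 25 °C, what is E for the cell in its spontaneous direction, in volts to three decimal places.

I₂/I⁻ is the cathode (higher E°), Mg²⁺/Mg the anode: E°cell = +0.56 − (-2.38) = +2.94 V, n = 2.
Overall: I₂(s) + Mg(s) → 2 I⁻(aq) + Mg²⁺(aq)
Q = [I⁻]^2·[Mg²⁺]; log Q = -3.129.
E = E° − (0.0592/n) log Q = +2.94 − (0.0592/2)(-3.129) = +3.033 V.

+3.033 V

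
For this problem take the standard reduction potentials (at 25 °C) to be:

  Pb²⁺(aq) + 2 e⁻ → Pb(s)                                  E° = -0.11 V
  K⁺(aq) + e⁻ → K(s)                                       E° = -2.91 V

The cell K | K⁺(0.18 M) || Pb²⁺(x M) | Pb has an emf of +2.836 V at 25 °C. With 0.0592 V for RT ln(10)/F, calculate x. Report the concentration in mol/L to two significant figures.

Pb²⁺/Pb is the cathode, K⁺/K the anode: E°cell = +2.80 V, n = 2.
Overall reaction: Pb²⁺(aq) + 2 K(s) → Pb(s) + 2 K⁺(aq); Q = [K⁺]^2/[Pb²⁺]^1.
From E = E° − (0.0592/n) log Q: log Q = (E° − E)·n/0.0592 = (+2.80 − (+2.836))·2/0.0592 = -1.2162.
So 1·log[Pb²⁺] = 2·log(0.18) − log Q = -1.4895 − (-1.2162) = -0.2733; [Pb²⁺] = 10^(-0.2733) ≈ 0.53 M.

0.53 M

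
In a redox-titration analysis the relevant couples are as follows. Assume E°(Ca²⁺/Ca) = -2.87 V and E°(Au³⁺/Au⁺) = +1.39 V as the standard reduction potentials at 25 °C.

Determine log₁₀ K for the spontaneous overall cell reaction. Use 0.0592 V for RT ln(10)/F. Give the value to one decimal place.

Cathode: Au³⁺/Au⁺; anode: Ca²⁺/Ca. E°cell = +4.26 V, n = 2.
log K = nE°cell / 0.0592 = (2)(+4.26) / 0.0592 = 143.9.

143.9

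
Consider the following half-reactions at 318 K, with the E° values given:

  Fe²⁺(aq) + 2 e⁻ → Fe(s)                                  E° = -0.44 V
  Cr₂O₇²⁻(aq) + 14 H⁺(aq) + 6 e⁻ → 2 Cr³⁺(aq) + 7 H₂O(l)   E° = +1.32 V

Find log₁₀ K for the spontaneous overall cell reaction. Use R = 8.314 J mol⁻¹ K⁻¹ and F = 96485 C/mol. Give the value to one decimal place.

167.4

Cathode: Cr₂O₇²⁻/Cr³⁺; anode: Fe²⁺/Fe. E°cell = (+1.32) − (-0.44) = +1.76 V, with n = 6.
ΔG° = −nFE° = −RT ln K, so ln K = nFE°/(RT) = (6)(96485)(+1.76) / ((8.314)(318)) = 385.378.
log₁₀ K = 385.378 / ln 10 = 167.4.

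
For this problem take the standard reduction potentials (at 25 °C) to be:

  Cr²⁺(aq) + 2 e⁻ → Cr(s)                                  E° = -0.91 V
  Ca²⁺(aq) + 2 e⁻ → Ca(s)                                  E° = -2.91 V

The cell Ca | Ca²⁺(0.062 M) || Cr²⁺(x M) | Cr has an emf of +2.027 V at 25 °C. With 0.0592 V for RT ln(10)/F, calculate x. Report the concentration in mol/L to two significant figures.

Cr²⁺/Cr is the cathode, Ca²⁺/Ca the anode: E°cell = +2.00 V, n = 2.
Overall reaction: Cr²⁺(aq) + Ca(s) → Cr(s) + Ca²⁺(aq); Q = [Ca²⁺]^1/[Cr²⁺]^1.
From E = E° − (0.0592/n) log Q: log Q = (E° − E)·n/0.0592 = (+2.00 − (+2.027))·2/0.0592 = -0.9122.
So 1·log[Cr²⁺] = 1·log(0.062) − log Q = -1.2076 − (-0.9122) = -0.2954; [Cr²⁺] = 10^(-0.2954) ≈ 0.51 M.

0.51 M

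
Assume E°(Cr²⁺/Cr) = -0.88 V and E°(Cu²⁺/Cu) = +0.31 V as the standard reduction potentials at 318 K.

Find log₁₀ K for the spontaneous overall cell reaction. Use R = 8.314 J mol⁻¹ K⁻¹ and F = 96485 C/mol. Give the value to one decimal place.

Cathode: Cu²⁺/Cu; anode: Cr²⁺/Cr. E°cell = (+0.31) − (-0.88) = +1.19 V, with n = 2.
ΔG° = −nFE° = −RT ln K, so ln K = nFE°/(RT) = (2)(96485)(+1.19) / ((8.314)(318)) = 86.856.
log₁₀ K = 86.856 / ln 10 = 37.7.

37.7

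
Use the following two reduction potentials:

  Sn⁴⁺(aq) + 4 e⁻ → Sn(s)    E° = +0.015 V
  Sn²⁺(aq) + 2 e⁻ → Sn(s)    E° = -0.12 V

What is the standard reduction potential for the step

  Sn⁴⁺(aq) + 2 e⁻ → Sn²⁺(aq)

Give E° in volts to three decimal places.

+0.150 V

Sequential free energies add, so n₃E°₃ = n₁E°₁ + n₂E°₂.
With n₃ = 4, and the known step contributing 2×(-0.12) V, the unknown satisfies 2·E° = 4×(+0.015) − 2×(-0.12) = +0.300.
E° = +0.300 / 2 = +0.150 V.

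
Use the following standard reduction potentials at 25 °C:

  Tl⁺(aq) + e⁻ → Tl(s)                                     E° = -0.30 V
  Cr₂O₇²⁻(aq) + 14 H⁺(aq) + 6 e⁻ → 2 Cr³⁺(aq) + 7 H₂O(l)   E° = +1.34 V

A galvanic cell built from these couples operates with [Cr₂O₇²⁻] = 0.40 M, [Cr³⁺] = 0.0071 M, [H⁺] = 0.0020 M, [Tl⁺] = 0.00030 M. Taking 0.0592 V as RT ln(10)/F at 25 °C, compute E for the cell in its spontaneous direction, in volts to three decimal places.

Cr₂O₇²⁻/Cr³⁺ is the cathode (higher E°), Tl⁺/Tl the anode: E°cell = +1.34 − (-0.30) = +1.64 V, n = 6.
Overall: Cr₂O₇²⁻(aq) + 14 H⁺(aq) + 6 Tl(s) → 2 Cr³⁺(aq) + 7 H₂O(l) + 6 Tl⁺(aq)
Q = [Cr³⁺]^2·[Tl⁺]^6 / ([Cr₂O₇²⁻]·[H⁺]^14); log Q = 12.749.
E = E° − (0.0592/n) log Q = +1.64 − (0.0592/6)(12.749) = +1.514 V.

+1.514 V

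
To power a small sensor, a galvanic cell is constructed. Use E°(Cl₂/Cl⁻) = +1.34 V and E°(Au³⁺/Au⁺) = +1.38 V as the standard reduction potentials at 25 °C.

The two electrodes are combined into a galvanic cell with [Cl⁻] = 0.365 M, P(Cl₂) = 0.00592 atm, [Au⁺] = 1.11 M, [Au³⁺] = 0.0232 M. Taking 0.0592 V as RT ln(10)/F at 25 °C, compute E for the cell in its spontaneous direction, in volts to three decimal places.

Au³⁺/Au⁺ is the cathode (higher E°), Cl₂/Cl⁻ the anode: E°cell = +1.38 − (+1.34) = +0.04 V, n = 2.
Overall: Au³⁺(aq) + 2 Cl⁻(aq) → Au⁺(aq) + Cl₂(g)
Q = [Au⁺]·P(Cl₂) / ([Au³⁺]·[Cl⁻]^2); log Q = 0.328.
E = E° − (0.0592/n) log Q = +0.04 − (0.0592/2)(0.328) = +0.030 V.

+0.030 V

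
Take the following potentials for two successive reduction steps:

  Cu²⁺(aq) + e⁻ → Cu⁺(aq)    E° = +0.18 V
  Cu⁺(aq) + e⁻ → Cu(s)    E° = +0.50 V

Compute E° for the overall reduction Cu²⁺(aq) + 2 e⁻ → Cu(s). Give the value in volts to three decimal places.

Since ΔG° = −nFE° is additive over sequential reductions, n₃E°₃ = n₁E°₁ + n₂E°₂.
E°₃ = (1×+0.18 + 1×+0.50) / 2 = (+0.680) / 2 = +0.340 V.

+0.340 V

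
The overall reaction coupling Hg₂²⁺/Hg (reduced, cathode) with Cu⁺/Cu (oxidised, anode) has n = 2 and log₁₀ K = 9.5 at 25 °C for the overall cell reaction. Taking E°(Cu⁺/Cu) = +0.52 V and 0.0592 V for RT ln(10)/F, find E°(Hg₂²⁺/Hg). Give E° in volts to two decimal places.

E°cell = (0.0592/n)·log K = (0.0592/2)(9.5) = +0.281 V.
Since Hg₂²⁺/Hg is the cathode and Cu⁺/Cu the anode, E°cell = E°(Hg₂²⁺/Hg) − E°(Cu⁺/Cu).
So E°(Hg₂²⁺/Hg) = E°cell + E°(Cu⁺/Cu) = +0.281 + (+0.52) = +0.80 V.

+0.80 V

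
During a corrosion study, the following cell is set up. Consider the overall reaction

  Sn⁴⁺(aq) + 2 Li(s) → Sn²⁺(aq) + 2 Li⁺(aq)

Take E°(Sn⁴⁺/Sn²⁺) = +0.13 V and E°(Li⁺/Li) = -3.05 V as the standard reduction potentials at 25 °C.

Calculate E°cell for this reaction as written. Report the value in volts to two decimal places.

+3.18 V

The Sn⁴⁺/Sn²⁺ couple has the higher reduction potential, so it is the cathode; Li⁺/Li is oxidised at the anode.
E°cell = E°(cathode) − E°(anode) = (+0.13) − (-3.05) = +3.18 V.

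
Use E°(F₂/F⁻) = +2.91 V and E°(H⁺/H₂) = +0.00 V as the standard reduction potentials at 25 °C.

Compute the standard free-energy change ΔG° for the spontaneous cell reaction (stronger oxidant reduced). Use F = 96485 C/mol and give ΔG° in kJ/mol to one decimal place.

F₂/F⁻ (E° = +2.91 V) is the cathode; H⁺/H₂ (E° = +0.00 V) is the anode, so E°cell = +2.91 V.
Balancing electrons gives n = 2 (lcm of 2 and 2).
ΔG° = −nFE° = −(2)(96485)(+2.91) = -561,543 J = -561.5 kJ/mol.

-561.5 kJ/mol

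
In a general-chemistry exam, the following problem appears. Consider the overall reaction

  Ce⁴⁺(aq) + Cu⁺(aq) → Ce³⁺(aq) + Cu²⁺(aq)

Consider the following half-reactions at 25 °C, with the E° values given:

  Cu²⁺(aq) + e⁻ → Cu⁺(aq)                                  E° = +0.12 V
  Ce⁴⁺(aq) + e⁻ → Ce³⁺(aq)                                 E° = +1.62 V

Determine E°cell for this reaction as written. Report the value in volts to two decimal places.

+1.50 V

The Ce⁴⁺/Ce³⁺ couple has the higher reduction potential, so it is the cathode; Cu²⁺/Cu⁺ is oxidised at the anode.
E°cell = E°(cathode) − E°(anode) = (+1.62) − (+0.12) = +1.50 V.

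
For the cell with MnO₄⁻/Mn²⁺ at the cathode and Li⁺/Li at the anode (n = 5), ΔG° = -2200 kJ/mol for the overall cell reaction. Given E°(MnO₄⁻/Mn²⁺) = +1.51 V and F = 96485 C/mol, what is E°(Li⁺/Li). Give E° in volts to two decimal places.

E°cell = −ΔG°/(nF) = −(-2200×10³)/((5)(96485)) = +4.560 V.
Since MnO₄⁻/Mn²⁺ is the cathode and Li⁺/Li the anode, E°cell = E°(MnO₄⁻/Mn²⁺) − E°(Li⁺/Li).
So E°(Li⁺/Li) = E°(MnO₄⁻/Mn²⁺) − E°cell = (+1.51) − (+4.560) = -3.05 V.

-3.05 V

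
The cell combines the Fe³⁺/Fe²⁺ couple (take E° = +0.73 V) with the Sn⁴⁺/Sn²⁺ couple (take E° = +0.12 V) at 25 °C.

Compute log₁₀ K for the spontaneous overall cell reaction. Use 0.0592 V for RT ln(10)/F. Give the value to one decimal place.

Cathode: Fe³⁺/Fe²⁺; anode: Sn⁴⁺/Sn²⁺. E°cell = +0.61 V, n = 2.
log K = nE°cell / 0.0592 = (2)(+0.61) / 0.0592 = 20.6.

20.6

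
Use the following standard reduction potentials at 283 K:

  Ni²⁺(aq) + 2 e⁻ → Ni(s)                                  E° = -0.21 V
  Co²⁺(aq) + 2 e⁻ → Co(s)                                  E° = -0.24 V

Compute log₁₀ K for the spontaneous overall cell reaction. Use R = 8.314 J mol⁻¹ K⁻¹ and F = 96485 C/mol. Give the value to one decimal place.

1.1

Cathode: Ni²⁺/Ni; anode: Co²⁺/Co. E°cell = (-0.21) − (-0.24) = +0.03 V, with n = 2.
ΔG° = −nFE° = −RT ln K, so ln K = nFE°/(RT) = (2)(96485)(+0.03) / ((8.314)(283)) = 2.460.
log₁₀ K = 2.460 / ln 10 = 1.1.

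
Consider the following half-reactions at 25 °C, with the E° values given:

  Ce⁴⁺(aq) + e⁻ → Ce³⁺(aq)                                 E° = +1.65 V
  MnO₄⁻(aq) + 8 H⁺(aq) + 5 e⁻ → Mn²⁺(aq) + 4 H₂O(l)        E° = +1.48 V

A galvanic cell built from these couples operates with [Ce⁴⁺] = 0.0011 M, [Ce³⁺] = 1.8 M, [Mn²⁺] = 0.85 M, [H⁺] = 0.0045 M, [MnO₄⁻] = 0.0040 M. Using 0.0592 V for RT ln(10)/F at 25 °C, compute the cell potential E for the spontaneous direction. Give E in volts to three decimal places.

Ce⁴⁺/Ce³⁺ is the cathode (higher E°), MnO₄⁻/Mn²⁺ the anode: E°cell = +1.65 − (+1.48) = +0.17 V, n = 5.
Overall: 5 Ce⁴⁺(aq) + Mn²⁺(aq) + 4 H₂O(l) → 5 Ce³⁺(aq) + MnO₄⁻(aq) + 8 H⁺(aq)
Q = [Ce³⁺]^5·[MnO₄⁻]·[H⁺]^8 / ([Ce⁴⁺]^5·[Mn²⁺]); log Q = -5.032.
E = E° − (0.0592/n) log Q = +0.17 − (0.0592/5)(-5.032) = +0.230 V.

+0.230 V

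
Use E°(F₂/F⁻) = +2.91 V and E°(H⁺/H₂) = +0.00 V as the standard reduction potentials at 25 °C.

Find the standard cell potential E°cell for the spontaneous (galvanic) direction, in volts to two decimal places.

The F₂/F⁻ couple has the higher reduction potential, so it is the cathode; H⁺/H₂ is oxidised at the anode.
E°cell = E°(cathode) − E°(anode) = (+2.91) − (+0.00) = +2.91 V.

+2.91 V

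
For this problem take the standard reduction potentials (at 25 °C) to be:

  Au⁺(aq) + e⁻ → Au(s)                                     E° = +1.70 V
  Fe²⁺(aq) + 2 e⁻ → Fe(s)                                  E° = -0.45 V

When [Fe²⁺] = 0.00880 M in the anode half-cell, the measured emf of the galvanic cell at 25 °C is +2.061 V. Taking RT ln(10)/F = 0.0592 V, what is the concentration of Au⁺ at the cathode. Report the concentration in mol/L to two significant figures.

0.0029 M

Au⁺/Au is the cathode, Fe²⁺/Fe the anode: E°cell = +2.15 V, n = 2.
Overall reaction: 2 Au⁺(aq) + Fe(s) → 2 Au(s) + Fe²⁺(aq); Q = [Fe²⁺]^1/[Au⁺]^2.
From E = E° − (0.0592/n) log Q: log Q = (E° − E)·n/0.0592 = (+2.15 − (+2.061))·2/0.0592 = 3.0068.
So 2·log[Au⁺] = 1·log(0.0088) − log Q = -2.0555 − (3.0068) = -5.0623; log[Au⁺] = -5.0623 / 2 = -2.5311; [Au⁺] = 10^(-2.5311) ≈ 0.0029 M.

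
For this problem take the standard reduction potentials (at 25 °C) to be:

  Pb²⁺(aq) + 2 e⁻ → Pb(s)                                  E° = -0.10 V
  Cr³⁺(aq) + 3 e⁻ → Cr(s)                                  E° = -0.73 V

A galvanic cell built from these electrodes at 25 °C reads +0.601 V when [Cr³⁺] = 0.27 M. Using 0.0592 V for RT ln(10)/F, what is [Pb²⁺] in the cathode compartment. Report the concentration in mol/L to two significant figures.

Pb²⁺/Pb is the cathode, Cr³⁺/Cr the anode: E°cell = +0.63 V, n = 6.
Overall reaction: 3 Pb²⁺(aq) + 2 Cr(s) → 3 Pb(s) + 2 Cr³⁺(aq); Q = [Cr³⁺]^2/[Pb²⁺]^3.
From E = E° − (0.0592/n) log Q: log Q = (E° − E)·n/0.0592 = (+0.63 − (+0.601))·6/0.0592 = 2.9392.
So 3·log[Pb²⁺] = 2·log(0.27) − log Q = -1.1373 − (2.9392) = -4.0765; log[Pb²⁺] = -4.0765 / 3 = -1.3588; [Pb²⁺] = 10^(-1.3588) ≈ 0.044 M.

0.044 M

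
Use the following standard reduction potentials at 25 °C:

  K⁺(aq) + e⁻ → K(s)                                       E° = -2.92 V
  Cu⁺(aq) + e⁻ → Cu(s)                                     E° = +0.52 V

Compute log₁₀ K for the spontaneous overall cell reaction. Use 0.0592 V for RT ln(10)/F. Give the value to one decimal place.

Cathode: Cu⁺/Cu; anode: K⁺/K. E°cell = +3.44 V, n = 1.
log K = nE°cell / 0.0592 = (1)(+3.44) / 0.0592 = 58.1.

58.1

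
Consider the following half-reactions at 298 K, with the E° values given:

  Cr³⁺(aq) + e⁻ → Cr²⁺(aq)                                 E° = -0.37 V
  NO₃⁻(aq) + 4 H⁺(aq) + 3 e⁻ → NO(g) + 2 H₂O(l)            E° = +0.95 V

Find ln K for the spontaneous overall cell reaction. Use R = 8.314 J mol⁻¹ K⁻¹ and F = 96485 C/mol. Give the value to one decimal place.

154.2

Cathode: NO₃⁻/NO; anode: Cr³⁺/Cr²⁺. E°cell = (+0.95) − (-0.37) = +1.32 V, with n = 3.
ΔG° = −nFE° = −RT ln K, so ln K = nFE°/(RT) = (3)(96485)(+1.32) / ((8.314)(298)) = 154.216.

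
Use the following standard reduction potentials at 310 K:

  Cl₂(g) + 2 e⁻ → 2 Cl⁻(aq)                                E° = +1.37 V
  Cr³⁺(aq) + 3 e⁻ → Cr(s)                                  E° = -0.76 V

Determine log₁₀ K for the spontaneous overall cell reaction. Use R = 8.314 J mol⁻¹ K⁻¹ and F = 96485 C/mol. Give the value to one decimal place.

207.8

Cathode: Cl₂/Cl⁻; anode: Cr³⁺/Cr. E°cell = (+1.37) − (-0.76) = +2.13 V, with n = 6.
ΔG° = −nFE° = −RT ln K, so ln K = nFE°/(RT) = (6)(96485)(+2.13) / ((8.314)(310)) = 478.431.
log₁₀ K = 478.431 / ln 10 = 207.8.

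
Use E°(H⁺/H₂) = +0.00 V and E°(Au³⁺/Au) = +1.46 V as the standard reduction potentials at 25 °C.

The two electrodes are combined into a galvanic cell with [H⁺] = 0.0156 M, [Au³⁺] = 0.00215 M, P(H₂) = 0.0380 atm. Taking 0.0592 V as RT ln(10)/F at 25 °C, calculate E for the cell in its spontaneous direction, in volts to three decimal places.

+1.472 V

Au³⁺/Au is the cathode (higher E°), H⁺/H₂ the anode: E°cell = +1.46 − (+0.00) = +1.46 V, n = 6.
Overall: 2 Au³⁺(aq) + 3 H₂(g) → 2 Au(s) + 6 H⁺(aq)
Q = [H⁺]^6 / ([Au³⁺]^2·P(H₂)^3); log Q = -1.245.
E = E° − (0.0592/n) log Q = +1.46 − (0.0592/6)(-1.245) = +1.472 V.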